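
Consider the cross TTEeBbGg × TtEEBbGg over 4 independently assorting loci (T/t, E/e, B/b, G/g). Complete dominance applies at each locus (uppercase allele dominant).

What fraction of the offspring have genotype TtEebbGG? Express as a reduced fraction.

TTEeBbGg gametes: TEBG×2, TEBg×2, TEbG×2, TEbg×2, TeBG×2, TeBg×2, TebG×2, Tebg×2
TtEEBbGg gametes: TEBG×2, TEBg×2, TEbG×2, TEbg×2, tEBG×2, tEBg×2, tEbG×2, tEbg×2
TTEeBbGg×TtEEBbGg grid (16·16=256): TTEEBBGG=4 TTEEBBGg=8 TTEEBBgg=4 TTEEBbGG=8 TTEEBbGg=16 TTEEBbgg=8 TTEEbbGG=4 TTEEbbGg=8 TTEEbbgg=4 TTEeBBGG=4 TTEeBBGg=8 TTEeBBgg=4 TTEeBbGG=8 TTEeBbGg=16 TTEeBbgg=8 TTEebbGG=4 TTEebbGg=8 TTEebbgg=4 TtEEBBGG=4 TtEEBBGg=8 TtEEBBgg=4 TtEEBbGG=8 TtEEBbGg=16 TtEEBbgg=8 TtEEbbGG=4 TtEEbbGg=8 TtEEbbgg=4 TtEeBBGG=4 TtEeBBGg=8 TtEeBBgg=4 TtEeBbGG=8 TtEeBbGg=16 TtEeBbgg=8 TtEebbGG=4 TtEebbGg=8 TtEebbgg=4
TtEebbGG hits 4/256; gcd=4; 4÷4/256÷4 = 1/64

P(TtEebbGG) = 1/64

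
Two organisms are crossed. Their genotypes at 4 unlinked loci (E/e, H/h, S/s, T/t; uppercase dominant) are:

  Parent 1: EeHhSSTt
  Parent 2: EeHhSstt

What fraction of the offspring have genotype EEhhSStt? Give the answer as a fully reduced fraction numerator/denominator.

P(EEhhSStt) = 1/64

EeHhSSTt gametes: EHST×2, EHSt×2, EhST×2, EhSt×2, eHST×2, eHSt×2, ehST×2, ehSt×2
EeHhSstt gametes: EHSt×2, EHst×2, EhSt×2, Ehst×2, eHSt×2, eHst×2, ehSt×2, ehst×2
EeHhSSTt×EeHhSstt grid (16·16=256): EEHHSSTt=4 EEHHSStt=4 EEHHSsTt=4 EEHHSstt=4 EEHhSSTt=8 EEHhSStt=8 EEHhSsTt=8 EEHhSstt=8 EEhhSSTt=4 EEhhSStt=4 EEhhSsTt=4 EEhhSstt=4 EeHHSSTt=8 EeHHSStt=8 EeHHSsTt=8 EeHHSstt=8 EeHhSSTt=16 EeHhSStt=16 EeHhSsTt=16 EeHhSstt=16 EehhSSTt=8 EehhSStt=8 EehhSsTt=8 EehhSstt=8 eeHHSSTt=4 eeHHSStt=4 eeHHSsTt=4 eeHHSstt=4 eeHhSSTt=8 eeHhSStt=8 eeHhSsTt=8 eeHhSstt=8 eehhSSTt=4 eehhSStt=4 eehhSsTt=4 eehhSstt=4
EEhhSStt hits 4/256; gcd=4; 4÷4/256÷4 = 1/64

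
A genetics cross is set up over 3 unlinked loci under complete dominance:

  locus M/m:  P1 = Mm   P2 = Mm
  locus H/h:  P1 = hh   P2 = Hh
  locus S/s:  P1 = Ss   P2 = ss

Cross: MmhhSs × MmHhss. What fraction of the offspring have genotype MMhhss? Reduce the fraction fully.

P(MMhhss) = 1/16

MmhhSs gametes: MhS×2, Mhs×2, mhS×2, mhs×2
MmHhss gametes: MHs×2, Mhs×2, mHs×2, mhs×2
MmhhSs×MmHhss grid (8·8=64): MMHhSs=4 MMHhss=4 MMhhSs=4 MMhhss=4 MmHhSs=8 MmHhss=8 MmhhSs=8 Mmhhss=8 mmHhSs=4 mmHhss=4 mmhhSs=4 mmhhss=4
MMhhss hits 4/64; gcd=4; 4÷4/64÷4 = 1/16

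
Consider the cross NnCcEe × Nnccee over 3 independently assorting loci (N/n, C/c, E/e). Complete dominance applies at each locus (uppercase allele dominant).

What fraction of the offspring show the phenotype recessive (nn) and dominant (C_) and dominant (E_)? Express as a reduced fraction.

P(nn C_ E_) = 1/16

NnCcEe gametes: NCE×1, NCe×1, NcE×1, Nce×1, nCE×1, nCe×1, ncE×1, nce×1
Nnccee gametes: Nce×4, nce×4
NnCcEe×Nnccee grid (8·8=64): NNCcEe=4 NNCcee=4 NNccEe=4 NNccee=4 NnCcEe=8 NnCcee=8 NnccEe=8 Nnccee=8 nnCcEe=4 nnCcee=4 nnccEe=4 nnccee=4
nn C_ E_ hits 4/64; gcd=4; 4÷4/64÷4 = 1/16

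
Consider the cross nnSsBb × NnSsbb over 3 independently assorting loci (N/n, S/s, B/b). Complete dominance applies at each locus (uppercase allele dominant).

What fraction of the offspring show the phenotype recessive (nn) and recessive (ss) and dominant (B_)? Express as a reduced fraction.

P(nn ss B_) = 1/16

nnSsBb gametes: nSB×2, nSb×2, nsB×2, nsb×2
NnSsbb gametes: NSb×2, Nsb×2, nSb×2, nsb×2
nnSsBb×NnSsbb grid (8·8=64): NnSSBb=4 NnSSbb=4 NnSsBb=8 NnSsbb=8 NnssBb=4 Nnssbb=4 nnSSBb=4 nnSSbb=4 nnSsBb=8 nnSsbb=8 nnssBb=4 nnssbb=4
nn ss B_ hits 4/64; gcd=4; 4÷4/64÷4 = 1/16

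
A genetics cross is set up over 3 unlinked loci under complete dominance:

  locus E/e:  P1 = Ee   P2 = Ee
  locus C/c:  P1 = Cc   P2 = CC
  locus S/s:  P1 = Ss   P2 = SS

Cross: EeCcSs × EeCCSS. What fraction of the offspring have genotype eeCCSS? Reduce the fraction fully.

P(eeCCSS) = 1/16

EeCcSs gametes: ECS×1, ECs×1, EcS×1, Ecs×1, eCS×1, eCs×1, ecS×1, ecs×1
EeCCSS gametes: ECS×4, eCS×4
EeCcSs×EeCCSS grid (8·8=64): EECCSS=4 EECCSs=4 EECcSS=4 EECcSs=4 EeCCSS=8 EeCCSs=8 EeCcSS=8 EeCcSs=8 eeCCSS=4 eeCCSs=4 eeCcSS=4 eeCcSs=4
eeCCSS hits 4/64; gcd=4; 4÷4/64÷4 = 1/16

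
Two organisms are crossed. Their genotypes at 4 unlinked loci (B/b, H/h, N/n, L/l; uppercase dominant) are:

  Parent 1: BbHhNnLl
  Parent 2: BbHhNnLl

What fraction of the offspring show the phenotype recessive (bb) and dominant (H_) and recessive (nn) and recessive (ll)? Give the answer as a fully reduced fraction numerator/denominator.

BbHhNnLl gametes: BHNL×1, BHNl×1, BHnL×1, BHnl×1, BhNL×1, BhNl×1, BhnL×1, Bhnl×1, bHNL×1, bHNl×1, bHnL×1, bHnl×1, bhNL×1, bhNl×1, bhnL×1, bhnl×1
BbHhNnLl gametes: BHNL×1, BHNl×1, BHnL×1, BHnl×1, BhNL×1, BhNl×1, BhnL×1, Bhnl×1, bHNL×1, bHNl×1, bHnL×1, bHnl×1, bhNL×1, bhNl×1, bhnL×1, bhnl×1
BbHhNnLl×BbHhNnLl grid (16·16=256): BBHHNNLL=1 BBHHNNLl=2 BBHHNNll=1 BBHHNnLL=2 BBHHNnLl=4 BBHHNnll=2 BBHHnnLL=1 BBHHnnLl=2 BBHHnnll=1 BBHhNNLL=2 BBHhNNLl=4 BBHhNNll=2 BBHhNnLL=4 BBHhNnLl=8 BBHhNnll=4 BBHhnnLL=2 BBHhnnLl=4 BBHhnnll=2 BBhhNNLL=1 BBhhNNLl=2 BBhhNNll=1 BBhhNnLL=2 BBhhNnLl=4 BBhhNnll=2 BBhhnnLL=1 BBhhnnLl=2 BBhhnnll=1 BbHHNNLL=2 BbHHNNLl=4 BbHHNNll=2 BbHHNnLL=4 BbHHNnLl=8 BbHHNnll=4 BbHHnnLL=2 BbHHnnLl=4 BbHHnnll=2 BbHhNNLL=4 BbHhNNLl=8 BbHhNNll=4 BbHhNnLL=8 BbHhNnLl=16 BbHhNnll=8 BbHhnnLL=4 BbHhnnLl=8 BbHhnnll=4 BbhhNNLL=2 BbhhNNLl=4 BbhhNNll=2 BbhhNnLL=4 BbhhNnLl=8 BbhhNnll=4 BbhhnnLL=2 BbhhnnLl=4 Bbhhnnll=2 bbHHNNLL=1 bbHHNNLl=2 bbHHNNll=1 bbHHNnLL=2 bbHHNnLl=4 bbHHNnll=2 bbHHnnLL=1 bbHHnnLl=2 bbHHnnll=1 bbHhNNLL=2 bbHhNNLl=4 bbHhNNll=2 bbHhNnLL=4 bbHhNnLl=8 bbHhNnll=4 bbHhnnLL=2 bbHhnnLl=4 bbHhnnll=2 bbhhNNLL=1 bbhhNNLl=2 bbhhNNll=1 bbhhNnLL=2 bbhhNnLl=4 bbhhNnll=2 bbhhnnLL=1 bbhhnnLl=2 bbhhnnll=1
bb H_ nn ll hits 3/256; gcd=1; 3÷1/256÷1 = 3/256

P(bb H_ nn ll) = 3/256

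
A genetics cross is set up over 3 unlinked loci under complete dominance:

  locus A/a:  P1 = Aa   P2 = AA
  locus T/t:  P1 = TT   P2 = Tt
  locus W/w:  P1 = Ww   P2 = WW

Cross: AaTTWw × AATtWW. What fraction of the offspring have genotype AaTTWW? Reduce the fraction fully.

P(AaTTWW) = 1/8

AaTTWw gametes: ATW×2, ATw×2, aTW×2, aTw×2
AATtWW gametes: ATW×4, AtW×4
AaTTWw×AATtWW grid (8·8=64): AATTWW=8 AATTWw=8 AATtWW=8 AATtWw=8 AaTTWW=8 AaTTWw=8 AaTtWW=8 AaTtWw=8
AaTTWW hits 8/64; gcd=8; 8÷8/64÷8 = 1/8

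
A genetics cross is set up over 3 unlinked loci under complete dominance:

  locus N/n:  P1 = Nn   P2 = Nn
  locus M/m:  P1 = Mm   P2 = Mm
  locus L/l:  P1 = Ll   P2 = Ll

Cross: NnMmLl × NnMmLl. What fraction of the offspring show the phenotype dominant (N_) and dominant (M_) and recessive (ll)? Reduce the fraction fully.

P(N_ M_ ll) = 9/64

NnMmLl gametes: NML×1, NMl×1, NmL×1, Nml×1, nML×1, nMl×1, nmL×1, nml×1
NnMmLl gametes: NML×1, NMl×1, NmL×1, Nml×1, nML×1, nMl×1, nmL×1, nml×1
NnMmLl×NnMmLl grid (8·8=64): NNMMLL=1 NNMMLl=2 NNMMll=1 NNMmLL=2 NNMmLl=4 NNMmll=2 NNmmLL=1 NNmmLl=2 NNmmll=1 NnMMLL=2 NnMMLl=4 NnMMll=2 NnMmLL=4 NnMmLl=8 NnMmll=4 NnmmLL=2 NnmmLl=4 Nnmmll=2 nnMMLL=1 nnMMLl=2 nnMMll=1 nnMmLL=2 nnMmLl=4 nnMmll=2 nnmmLL=1 nnmmLl=2 nnmmll=1
N_ M_ ll hits 9/64; gcd=1; 9÷1/64÷1 = 9/64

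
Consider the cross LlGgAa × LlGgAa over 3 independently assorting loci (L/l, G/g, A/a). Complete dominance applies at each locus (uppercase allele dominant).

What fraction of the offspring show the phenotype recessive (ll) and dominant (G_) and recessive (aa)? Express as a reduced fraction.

P(ll G_ aa) = 3/64

LlGgAa gametes: LGA×1, LGa×1, LgA×1, Lga×1, lGA×1, lGa×1, lgA×1, lga×1
LlGgAa gametes: LGA×1, LGa×1, LgA×1, Lga×1, lGA×1, lGa×1, lgA×1, lga×1
LlGgAa×LlGgAa grid (8·8=64): LLGGAA=1 LLGGAa=2 LLGGaa=1 LLGgAA=2 LLGgAa=4 LLGgaa=2 LLggAA=1 LLggAa=2 LLggaa=1 LlGGAA=2 LlGGAa=4 LlGGaa=2 LlGgAA=4 LlGgAa=8 LlGgaa=4 LlggAA=2 LlggAa=4 Llggaa=2 llGGAA=1 llGGAa=2 llGGaa=1 llGgAA=2 llGgAa=4 llGgaa=2 llggAA=1 llggAa=2 llggaa=1
ll G_ aa hits 3/64; gcd=1; 3÷1/64÷1 = 3/64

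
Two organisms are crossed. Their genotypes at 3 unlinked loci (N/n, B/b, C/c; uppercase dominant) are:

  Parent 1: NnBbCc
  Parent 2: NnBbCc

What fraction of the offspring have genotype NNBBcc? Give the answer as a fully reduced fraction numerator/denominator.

NnBbCc gametes: NBC×1, NBc×1, NbC×1, Nbc×1, nBC×1, nBc×1, nbC×1, nbc×1
NnBbCc gametes: NBC×1, NBc×1, NbC×1, Nbc×1, nBC×1, nBc×1, nbC×1, nbc×1
NnBbCc×NnBbCc grid (8·8=64): NNBBCC=1 NNBBCc=2 NNBBcc=1 NNBbCC=2 NNBbCc=4 NNBbcc=2 NNbbCC=1 NNbbCc=2 NNbbcc=1 NnBBCC=2 NnBBCc=4 NnBBcc=2 NnBbCC=4 NnBbCc=8 NnBbcc=4 NnbbCC=2 NnbbCc=4 Nnbbcc=2 nnBBCC=1 nnBBCc=2 nnBBcc=1 nnBbCC=2 nnBbCc=4 nnBbcc=2 nnbbCC=1 nnbbCc=2 nnbbcc=1
NNBBcc hits 1/64; gcd=1; 1÷1/64÷1 = 1/64

P(NNBBcc) = 1/64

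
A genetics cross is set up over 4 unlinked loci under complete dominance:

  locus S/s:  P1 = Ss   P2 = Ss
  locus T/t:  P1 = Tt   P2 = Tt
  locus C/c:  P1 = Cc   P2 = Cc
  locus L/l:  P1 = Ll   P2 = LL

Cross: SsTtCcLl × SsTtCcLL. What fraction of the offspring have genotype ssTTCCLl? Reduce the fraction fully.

P(ssTTCCLl) = 1/128

SsTtCcLl gametes: STCL×1, STCl×1, STcL×1, STcl×1, StCL×1, StCl×1, StcL×1, Stcl×1, sTCL×1, sTCl×1, sTcL×1, sTcl×1, stCL×1, stCl×1, stcL×1, stcl×1
SsTtCcLL gametes: STCL×2, STcL×2, StCL×2, StcL×2, sTCL×2, sTcL×2, stCL×2, stcL×2
SsTtCcLl×SsTtCcLL grid (16·16=256): SSTTCCLL=2 SSTTCCLl=2 SSTTCcLL=4 SSTTCcLl=4 SSTTccLL=2 SSTTccLl=2 SSTtCCLL=4 SSTtCCLl=4 SSTtCcLL=8 SSTtCcLl=8 SSTtccLL=4 SSTtccLl=4 SSttCCLL=2 SSttCCLl=2 SSttCcLL=4 SSttCcLl=4 SSttccLL=2 SSttccLl=2 SsTTCCLL=4 SsTTCCLl=4 SsTTCcLL=8 SsTTCcLl=8 SsTTccLL=4 SsTTccLl=4 SsTtCCLL=8 SsTtCCLl=8 SsTtCcLL=16 SsTtCcLl=16 SsTtccLL=8 SsTtccLl=8 SsttCCLL=4 SsttCCLl=4 SsttCcLL=8 SsttCcLl=8 SsttccLL=4 SsttccLl=4 ssTTCCLL=2 ssTTCCLl=2 ssTTCcLL=4 ssTTCcLl=4 ssTTccLL=2 ssTTccLl=2 ssTtCCLL=4 ssTtCCLl=4 ssTtCcLL=8 ssTtCcLl=8 ssTtccLL=4 ssTtccLl=4 ssttCCLL=2 ssttCCLl=2 ssttCcLL=4 ssttCcLl=4 ssttccLL=2 ssttccLl=2
ssTTCCLl hits 2/256; gcd=2; 2÷2/256÷2 = 1/128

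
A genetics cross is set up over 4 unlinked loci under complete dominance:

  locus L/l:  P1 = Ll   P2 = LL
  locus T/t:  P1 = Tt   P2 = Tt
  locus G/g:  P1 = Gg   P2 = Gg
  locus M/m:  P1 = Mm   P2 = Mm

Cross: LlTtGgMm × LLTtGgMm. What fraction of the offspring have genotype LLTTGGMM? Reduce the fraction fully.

LlTtGgMm gametes: LTGM×1, LTGm×1, LTgM×1, LTgm×1, LtGM×1, LtGm×1, LtgM×1, Ltgm×1, lTGM×1, lTGm×1, lTgM×1, lTgm×1, ltGM×1, ltGm×1, ltgM×1, ltgm×1
LLTtGgMm gametes: LTGM×2, LTGm×2, LTgM×2, LTgm×2, LtGM×2, LtGm×2, LtgM×2, Ltgm×2
LlTtGgMm×LLTtGgMm grid (16·16=256): LLTTGGMM=2 LLTTGGMm=4 LLTTGGmm=2 LLTTGgMM=4 LLTTGgMm=8 LLTTGgmm=4 LLTTggMM=2 LLTTggMm=4 LLTTggmm=2 LLTtGGMM=4 LLTtGGMm=8 LLTtGGmm=4 LLTtGgMM=8 LLTtGgMm=16 LLTtGgmm=8 LLTtggMM=4 LLTtggMm=8 LLTtggmm=4 LLttGGMM=2 LLttGGMm=4 LLttGGmm=2 LLttGgMM=4 LLttGgMm=8 LLttGgmm=4 LLttggMM=2 LLttggMm=4 LLttggmm=2 LlTTGGMM=2 LlTTGGMm=4 LlTTGGmm=2 LlTTGgMM=4 LlTTGgMm=8 LlTTGgmm=4 LlTTggMM=2 LlTTggMm=4 LlTTggmm=2 LlTtGGMM=4 LlTtGGMm=8 LlTtGGmm=4 LlTtGgMM=8 LlTtGgMm=16 LlTtGgmm=8 LlTtggMM=4 LlTtggMm=8 LlTtggmm=4 LlttGGMM=2 LlttGGMm=4 LlttGGmm=2 LlttGgMM=4 LlttGgMm=8 LlttGgmm=4 LlttggMM=2 LlttggMm=4 Llttggmm=2
LLTTGGMM hits 2/256; gcd=2; 2÷2/256÷2 = 1/128

P(LLTTGGMM) = 1/128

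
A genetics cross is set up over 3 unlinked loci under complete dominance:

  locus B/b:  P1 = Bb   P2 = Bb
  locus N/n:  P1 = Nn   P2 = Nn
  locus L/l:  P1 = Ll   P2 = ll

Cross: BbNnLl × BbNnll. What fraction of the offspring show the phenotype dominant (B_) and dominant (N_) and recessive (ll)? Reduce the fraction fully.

BbNnLl gametes: BNL×1, BNl×1, BnL×1, Bnl×1, bNL×1, bNl×1, bnL×1, bnl×1
BbNnll gametes: BNl×2, Bnl×2, bNl×2, bnl×2
BbNnLl×BbNnll grid (8·8=64): BBNNLl=2 BBNNll=2 BBNnLl=4 BBNnll=4 BBnnLl=2 BBnnll=2 BbNNLl=4 BbNNll=4 BbNnLl=8 BbNnll=8 BbnnLl=4 Bbnnll=4 bbNNLl=2 bbNNll=2 bbNnLl=4 bbNnll=4 bbnnLl=2 bbnnll=2
B_ N_ ll hits 18/64; gcd=2; 18÷2/64÷2 = 9/32

P(B_ N_ ll) = 9/32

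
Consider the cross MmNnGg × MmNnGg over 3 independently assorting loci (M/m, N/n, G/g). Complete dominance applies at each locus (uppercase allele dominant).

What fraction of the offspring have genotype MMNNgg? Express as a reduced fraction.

MmNnGg gametes: MNG×1, MNg×1, MnG×1, Mng×1, mNG×1, mNg×1, mnG×1, mng×1
MmNnGg gametes: MNG×1, MNg×1, MnG×1, Mng×1, mNG×1, mNg×1, mnG×1, mng×1
MmNnGg×MmNnGg grid (8·8=64): MMNNGG=1 MMNNGg=2 MMNNgg=1 MMNnGG=2 MMNnGg=4 MMNngg=2 MMnnGG=1 MMnnGg=2 MMnngg=1 MmNNGG=2 MmNNGg=4 MmNNgg=2 MmNnGG=4 MmNnGg=8 MmNngg=4 MmnnGG=2 MmnnGg=4 Mmnngg=2 mmNNGG=1 mmNNGg=2 mmNNgg=1 mmNnGG=2 mmNnGg=4 mmNngg=2 mmnnGG=1 mmnnGg=2 mmnngg=1
MMNNgg hits 1/64; gcd=1; 1÷1/64÷1 = 1/64

P(MMNNgg) = 1/64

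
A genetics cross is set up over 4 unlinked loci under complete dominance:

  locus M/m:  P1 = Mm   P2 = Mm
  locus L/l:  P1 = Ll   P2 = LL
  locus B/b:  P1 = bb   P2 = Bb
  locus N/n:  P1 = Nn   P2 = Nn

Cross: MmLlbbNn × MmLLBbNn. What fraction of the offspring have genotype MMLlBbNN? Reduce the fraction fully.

P(MMLlBbNN) = 1/64

MmLlbbNn gametes: MLbN×2, MLbn×2, MlbN×2, Mlbn×2, mLbN×2, mLbn×2, mlbN×2, mlbn×2
MmLLBbNn gametes: MLBN×2, MLBn×2, MLbN×2, MLbn×2, mLBN×2, mLBn×2, mLbN×2, mLbn×2
MmLlbbNn×MmLLBbNn grid (16·16=256): MMLLBbNN=4 MMLLBbNn=8 MMLLBbnn=4 MMLLbbNN=4 MMLLbbNn=8 MMLLbbnn=4 MMLlBbNN=4 MMLlBbNn=8 MMLlBbnn=4 MMLlbbNN=4 MMLlbbNn=8 MMLlbbnn=4 MmLLBbNN=8 MmLLBbNn=16 MmLLBbnn=8 MmLLbbNN=8 MmLLbbNn=16 MmLLbbnn=8 MmLlBbNN=8 MmLlBbNn=16 MmLlBbnn=8 MmLlbbNN=8 MmLlbbNn=16 MmLlbbnn=8 mmLLBbNN=4 mmLLBbNn=8 mmLLBbnn=4 mmLLbbNN=4 mmLLbbNn=8 mmLLbbnn=4 mmLlBbNN=4 mmLlBbNn=8 mmLlBbnn=4 mmLlbbNN=4 mmLlbbNn=8 mmLlbbnn=4
MMLlBbNN hits 4/256; gcd=4; 4÷4/256÷4 = 1/64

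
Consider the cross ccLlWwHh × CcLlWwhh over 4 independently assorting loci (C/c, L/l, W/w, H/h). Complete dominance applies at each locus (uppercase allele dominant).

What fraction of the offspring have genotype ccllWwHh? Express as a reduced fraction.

P(ccllWwHh) = 1/32

ccLlWwHh gametes: cLWH×2, cLWh×2, cLwH×2, cLwh×2, clWH×2, clWh×2, clwH×2, clwh×2
CcLlWwhh gametes: CLWh×2, CLwh×2, ClWh×2, Clwh×2, cLWh×2, cLwh×2, clWh×2, clwh×2
ccLlWwHh×CcLlWwhh grid (16·16=256): CcLLWWHh=4 CcLLWWhh=4 CcLLWwHh=8 CcLLWwhh=8 CcLLwwHh=4 CcLLwwhh=4 CcLlWWHh=8 CcLlWWhh=8 CcLlWwHh=16 CcLlWwhh=16 CcLlwwHh=8 CcLlwwhh=8 CcllWWHh=4 CcllWWhh=4 CcllWwHh=8 CcllWwhh=8 CcllwwHh=4 Ccllwwhh=4 ccLLWWHh=4 ccLLWWhh=4 ccLLWwHh=8 ccLLWwhh=8 ccLLwwHh=4 ccLLwwhh=4 ccLlWWHh=8 ccLlWWhh=8 ccLlWwHh=16 ccLlWwhh=16 ccLlwwHh=8 ccLlwwhh=8 ccllWWHh=4 ccllWWhh=4 ccllWwHh=8 ccllWwhh=8 ccllwwHh=4 ccllwwhh=4
ccllWwHh hits 8/256; gcd=8; 8÷8/256÷8 = 1/32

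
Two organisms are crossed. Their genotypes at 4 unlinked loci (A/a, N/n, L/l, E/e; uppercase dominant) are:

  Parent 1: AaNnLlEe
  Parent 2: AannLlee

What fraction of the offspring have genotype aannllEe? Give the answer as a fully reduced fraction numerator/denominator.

P(aannllEe) = 1/64

AaNnLlEe gametes: ANLE×1, ANLe×1, ANlE×1, ANle×1, AnLE×1, AnLe×1, AnlE×1, Anle×1, aNLE×1, aNLe×1, aNlE×1, aNle×1, anLE×1, anLe×1, anlE×1, anle×1
AannLlee gametes: AnLe×4, Anle×4, anLe×4, anle×4
AaNnLlEe×AannLlee grid (16·16=256): AANnLLEe=4 AANnLLee=4 AANnLlEe=8 AANnLlee=8 AANnllEe=4 AANnllee=4 AAnnLLEe=4 AAnnLLee=4 AAnnLlEe=8 AAnnLlee=8 AAnnllEe=4 AAnnllee=4 AaNnLLEe=8 AaNnLLee=8 AaNnLlEe=16 AaNnLlee=16 AaNnllEe=8 AaNnllee=8 AannLLEe=8 AannLLee=8 AannLlEe=16 AannLlee=16 AannllEe=8 Aannllee=8 aaNnLLEe=4 aaNnLLee=4 aaNnLlEe=8 aaNnLlee=8 aaNnllEe=4 aaNnllee=4 aannLLEe=4 aannLLee=4 aannLlEe=8 aannLlee=8 aannllEe=4 aannllee=4
aannllEe hits 4/256; gcd=4; 4÷4/256÷4 = 1/64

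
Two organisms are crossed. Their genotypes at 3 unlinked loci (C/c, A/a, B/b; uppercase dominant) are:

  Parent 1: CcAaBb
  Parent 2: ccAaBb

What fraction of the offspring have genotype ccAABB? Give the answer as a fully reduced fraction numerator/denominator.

P(ccAABB) = 1/32

CcAaBb gametes: CAB×1, CAb×1, CaB×1, Cab×1, cAB×1, cAb×1, caB×1, cab×1
ccAaBb gametes: cAB×2, cAb×2, caB×2, cab×2
CcAaBb×ccAaBb grid (8·8=64): CcAABB=2 CcAABb=4 CcAAbb=2 CcAaBB=4 CcAaBb=8 CcAabb=4 CcaaBB=2 CcaaBb=4 Ccaabb=2 ccAABB=2 ccAABb=4 ccAAbb=2 ccAaBB=4 ccAaBb=8 ccAabb=4 ccaaBB=2 ccaaBb=4 ccaabb=2
ccAABB hits 2/64; gcd=2; 2÷2/64÷2 = 1/32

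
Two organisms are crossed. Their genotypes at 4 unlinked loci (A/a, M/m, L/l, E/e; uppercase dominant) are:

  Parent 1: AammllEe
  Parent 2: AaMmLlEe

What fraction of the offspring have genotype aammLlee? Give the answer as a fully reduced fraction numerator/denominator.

P(aammLlee) = 1/64

AammllEe gametes: AmlE×4, Amle×4, amlE×4, amle×4
AaMmLlEe gametes: AMLE×1, AMLe×1, AMlE×1, AMle×1, AmLE×1, AmLe×1, AmlE×1, Amle×1, aMLE×1, aMLe×1, aMlE×1, aMle×1, amLE×1, amLe×1, amlE×1, amle×1
AammllEe×AaMmLlEe grid (16·16=256): AAMmLlEE=4 AAMmLlEe=8 AAMmLlee=4 AAMmllEE=4 AAMmllEe=8 AAMmllee=4 AAmmLlEE=4 AAmmLlEe=8 AAmmLlee=4 AAmmllEE=4 AAmmllEe=8 AAmmllee=4 AaMmLlEE=8 AaMmLlEe=16 AaMmLlee=8 AaMmllEE=8 AaMmllEe=16 AaMmllee=8 AammLlEE=8 AammLlEe=16 AammLlee=8 AammllEE=8 AammllEe=16 Aammllee=8 aaMmLlEE=4 aaMmLlEe=8 aaMmLlee=4 aaMmllEE=4 aaMmllEe=8 aaMmllee=4 aammLlEE=4 aammLlEe=8 aammLlee=4 aammllEE=4 aammllEe=8 aammllee=4
aammLlee hits 4/256; gcd=4; 4÷4/256÷4 = 1/64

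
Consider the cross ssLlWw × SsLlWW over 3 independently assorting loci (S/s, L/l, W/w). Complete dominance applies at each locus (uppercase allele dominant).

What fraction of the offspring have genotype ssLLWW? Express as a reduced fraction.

ssLlWw gametes: sLW×2, sLw×2, slW×2, slw×2
SsLlWW gametes: SLW×2, SlW×2, sLW×2, slW×2
ssLlWw×SsLlWW grid (8·8=64): SsLLWW=4 SsLLWw=4 SsLlWW=8 SsLlWw=8 SsllWW=4 SsllWw=4 ssLLWW=4 ssLLWw=4 ssLlWW=8 ssLlWw=8 ssllWW=4 ssllWw=4
ssLLWW hits 4/64; gcd=4; 4÷4/64÷4 = 1/16

P(ssLLWW) = 1/16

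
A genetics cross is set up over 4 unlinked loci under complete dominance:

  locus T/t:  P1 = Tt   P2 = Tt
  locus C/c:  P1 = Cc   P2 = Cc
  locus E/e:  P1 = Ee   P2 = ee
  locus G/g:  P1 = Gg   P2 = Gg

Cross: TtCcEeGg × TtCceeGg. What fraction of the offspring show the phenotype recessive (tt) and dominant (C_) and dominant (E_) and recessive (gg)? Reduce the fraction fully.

TtCcEeGg gametes: TCEG×1, TCEg×1, TCeG×1, TCeg×1, TcEG×1, TcEg×1, TceG×1, Tceg×1, tCEG×1, tCEg×1, tCeG×1, tCeg×1, tcEG×1, tcEg×1, tceG×1, tceg×1
TtCceeGg gametes: TCeG×2, TCeg×2, TceG×2, Tceg×2, tCeG×2, tCeg×2, tceG×2, tceg×2
TtCcEeGg×TtCceeGg grid (16·16=256): TTCCEeGG=2 TTCCEeGg=4 TTCCEegg=2 TTCCeeGG=2 TTCCeeGg=4 TTCCeegg=2 TTCcEeGG=4 TTCcEeGg=8 TTCcEegg=4 TTCceeGG=4 TTCceeGg=8 TTCceegg=4 TTccEeGG=2 TTccEeGg=4 TTccEegg=2 TTcceeGG=2 TTcceeGg=4 TTcceegg=2 TtCCEeGG=4 TtCCEeGg=8 TtCCEegg=4 TtCCeeGG=4 TtCCeeGg=8 TtCCeegg=4 TtCcEeGG=8 TtCcEeGg=16 TtCcEegg=8 TtCceeGG=8 TtCceeGg=16 TtCceegg=8 TtccEeGG=4 TtccEeGg=8 TtccEegg=4 TtcceeGG=4 TtcceeGg=8 Ttcceegg=4 ttCCEeGG=2 ttCCEeGg=4 ttCCEegg=2 ttCCeeGG=2 ttCCeeGg=4 ttCCeegg=2 ttCcEeGG=4 ttCcEeGg=8 ttCcEegg=4 ttCceeGG=4 ttCceeGg=8 ttCceegg=4 ttccEeGG=2 ttccEeGg=4 ttccEegg=2 ttcceeGG=2 ttcceeGg=4 ttcceegg=2
tt C_ E_ gg hits 6/256; gcd=2; 6÷2/256÷2 = 3/128

P(tt C_ E_ gg) = 3/128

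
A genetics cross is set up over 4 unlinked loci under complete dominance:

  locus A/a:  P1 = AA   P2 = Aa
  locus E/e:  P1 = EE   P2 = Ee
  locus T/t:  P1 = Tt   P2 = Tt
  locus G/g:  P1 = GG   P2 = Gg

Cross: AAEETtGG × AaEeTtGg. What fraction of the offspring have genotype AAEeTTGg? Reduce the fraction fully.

P(AAEeTTGg) = 1/32

AAEETtGG gametes: AETG×8, AEtG×8
AaEeTtGg gametes: AETG×1, AETg×1, AEtG×1, AEtg×1, AeTG×1, AeTg×1, AetG×1, Aetg×1, aETG×1, aETg×1, aEtG×1, aEtg×1, aeTG×1, aeTg×1, aetG×1, aetg×1
AAEETtGG×AaEeTtGg grid (16·16=256): AAEETTGG=8 AAEETTGg=8 AAEETtGG=16 AAEETtGg=16 AAEEttGG=8 AAEEttGg=8 AAEeTTGG=8 AAEeTTGg=8 AAEeTtGG=16 AAEeTtGg=16 AAEettGG=8 AAEettGg=8 AaEETTGG=8 AaEETTGg=8 AaEETtGG=16 AaEETtGg=16 AaEEttGG=8 AaEEttGg=8 AaEeTTGG=8 AaEeTTGg=8 AaEeTtGG=16 AaEeTtGg=16 AaEettGG=8 AaEettGg=8
AAEeTTGg hits 8/256; gcd=8; 8÷8/256÷8 = 1/32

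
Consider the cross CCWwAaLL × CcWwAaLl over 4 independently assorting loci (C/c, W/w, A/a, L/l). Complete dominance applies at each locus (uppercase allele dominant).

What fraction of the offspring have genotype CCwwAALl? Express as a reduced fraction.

CCWwAaLL gametes: CWAL×4, CWaL×4, CwAL×4, CwaL×4
CcWwAaLl gametes: CWAL×1, CWAl×1, CWaL×1, CWal×1, CwAL×1, CwAl×1, CwaL×1, Cwal×1, cWAL×1, cWAl×1, cWaL×1, cWal×1, cwAL×1, cwAl×1, cwaL×1, cwal×1
CCWwAaLL×CcWwAaLl grid (16·16=256): CCWWAALL=4 CCWWAALl=4 CCWWAaLL=8 CCWWAaLl=8 CCWWaaLL=4 CCWWaaLl=4 CCWwAALL=8 CCWwAALl=8 CCWwAaLL=16 CCWwAaLl=16 CCWwaaLL=8 CCWwaaLl=8 CCwwAALL=4 CCwwAALl=4 CCwwAaLL=8 CCwwAaLl=8 CCwwaaLL=4 CCwwaaLl=4 CcWWAALL=4 CcWWAALl=4 CcWWAaLL=8 CcWWAaLl=8 CcWWaaLL=4 CcWWaaLl=4 CcWwAALL=8 CcWwAALl=8 CcWwAaLL=16 CcWwAaLl=16 CcWwaaLL=8 CcWwaaLl=8 CcwwAALL=4 CcwwAALl=4 CcwwAaLL=8 CcwwAaLl=8 CcwwaaLL=4 CcwwaaLl=4
CCwwAALl hits 4/256; gcd=4; 4÷4/256÷4 = 1/64

P(CCwwAALl) = 1/64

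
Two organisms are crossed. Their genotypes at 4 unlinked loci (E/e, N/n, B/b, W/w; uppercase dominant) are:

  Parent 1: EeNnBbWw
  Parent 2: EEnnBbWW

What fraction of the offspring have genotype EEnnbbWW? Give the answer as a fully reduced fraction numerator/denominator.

P(EEnnbbWW) = 1/32

EeNnBbWw gametes: ENBW×1, ENBw×1, ENbW×1, ENbw×1, EnBW×1, EnBw×1, EnbW×1, Enbw×1, eNBW×1, eNBw×1, eNbW×1, eNbw×1, enBW×1, enBw×1, enbW×1, enbw×1
EEnnBbWW gametes: EnBW×8, EnbW×8
EeNnBbWw×EEnnBbWW grid (16·16=256): EENnBBWW=8 EENnBBWw=8 EENnBbWW=16 EENnBbWw=16 EENnbbWW=8 EENnbbWw=8 EEnnBBWW=8 EEnnBBWw=8 EEnnBbWW=16 EEnnBbWw=16 EEnnbbWW=8 EEnnbbWw=8 EeNnBBWW=8 EeNnBBWw=8 EeNnBbWW=16 EeNnBbWw=16 EeNnbbWW=8 EeNnbbWw=8 EennBBWW=8 EennBBWw=8 EennBbWW=16 EennBbWw=16 EennbbWW=8 EennbbWw=8
EEnnbbWW hits 8/256; gcd=8; 8÷8/256÷8 = 1/32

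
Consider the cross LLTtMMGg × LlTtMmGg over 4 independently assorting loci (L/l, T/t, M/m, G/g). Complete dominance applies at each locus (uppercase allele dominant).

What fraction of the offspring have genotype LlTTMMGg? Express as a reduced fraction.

P(LlTTMMGg) = 1/32

LLTtMMGg gametes: LTMG×4, LTMg×4, LtMG×4, LtMg×4
LlTtMmGg gametes: LTMG×1, LTMg×1, LTmG×1, LTmg×1, LtMG×1, LtMg×1, LtmG×1, Ltmg×1, lTMG×1, lTMg×1, lTmG×1, lTmg×1, ltMG×1, ltMg×1, ltmG×1, ltmg×1
LLTtMMGg×LlTtMmGg grid (16·16=256): LLTTMMGG=4 LLTTMMGg=8 LLTTMMgg=4 LLTTMmGG=4 LLTTMmGg=8 LLTTMmgg=4 LLTtMMGG=8 LLTtMMGg=16 LLTtMMgg=8 LLTtMmGG=8 LLTtMmGg=16 LLTtMmgg=8 LLttMMGG=4 LLttMMGg=8 LLttMMgg=4 LLttMmGG=4 LLttMmGg=8 LLttMmgg=4 LlTTMMGG=4 LlTTMMGg=8 LlTTMMgg=4 LlTTMmGG=4 LlTTMmGg=8 LlTTMmgg=4 LlTtMMGG=8 LlTtMMGg=16 LlTtMMgg=8 LlTtMmGG=8 LlTtMmGg=16 LlTtMmgg=8 LlttMMGG=4 LlttMMGg=8 LlttMMgg=4 LlttMmGG=4 LlttMmGg=8 LlttMmgg=4
LlTTMMGg hits 8/256; gcd=8; 8÷8/256÷8 = 1/32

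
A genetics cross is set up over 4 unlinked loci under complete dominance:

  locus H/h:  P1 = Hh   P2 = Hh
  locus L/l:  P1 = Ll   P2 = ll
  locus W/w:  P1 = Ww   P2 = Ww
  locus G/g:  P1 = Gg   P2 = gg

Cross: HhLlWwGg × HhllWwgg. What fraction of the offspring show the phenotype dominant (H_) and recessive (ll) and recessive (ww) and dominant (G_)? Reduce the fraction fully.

P(H_ ll ww G_) = 3/64

HhLlWwGg gametes: HLWG×1, HLWg×1, HLwG×1, HLwg×1, HlWG×1, HlWg×1, HlwG×1, Hlwg×1, hLWG×1, hLWg×1, hLwG×1, hLwg×1, hlWG×1, hlWg×1, hlwG×1, hlwg×1
HhllWwgg gametes: HlWg×4, Hlwg×4, hlWg×4, hlwg×4
HhLlWwGg×HhllWwgg grid (16·16=256): HHLlWWGg=4 HHLlWWgg=4 HHLlWwGg=8 HHLlWwgg=8 HHLlwwGg=4 HHLlwwgg=4 HHllWWGg=4 HHllWWgg=4 HHllWwGg=8 HHllWwgg=8 HHllwwGg=4 HHllwwgg=4 HhLlWWGg=8 HhLlWWgg=8 HhLlWwGg=16 HhLlWwgg=16 HhLlwwGg=8 HhLlwwgg=8 HhllWWGg=8 HhllWWgg=8 HhllWwGg=16 HhllWwgg=16 HhllwwGg=8 Hhllwwgg=8 hhLlWWGg=4 hhLlWWgg=4 hhLlWwGg=8 hhLlWwgg=8 hhLlwwGg=4 hhLlwwgg=4 hhllWWGg=4 hhllWWgg=4 hhllWwGg=8 hhllWwgg=8 hhllwwGg=4 hhllwwgg=4
H_ ll ww G_ hits 12/256; gcd=4; 12÷4/256÷4 = 3/64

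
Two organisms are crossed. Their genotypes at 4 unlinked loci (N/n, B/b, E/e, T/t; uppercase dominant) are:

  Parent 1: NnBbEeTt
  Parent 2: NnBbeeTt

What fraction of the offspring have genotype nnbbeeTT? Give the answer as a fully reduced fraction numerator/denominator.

P(nnbbeeTT) = 1/128

NnBbEeTt gametes: NBET×1, NBEt×1, NBeT×1, NBet×1, NbET×1, NbEt×1, NbeT×1, Nbet×1, nBET×1, nBEt×1, nBeT×1, nBet×1, nbET×1, nbEt×1, nbeT×1, nbet×1
NnBbeeTt gametes: NBeT×2, NBet×2, NbeT×2, Nbet×2, nBeT×2, nBet×2, nbeT×2, nbet×2
NnBbEeTt×NnBbeeTt grid (16·16=256): NNBBEeTT=2 NNBBEeTt=4 NNBBEett=2 NNBBeeTT=2 NNBBeeTt=4 NNBBeett=2 NNBbEeTT=4 NNBbEeTt=8 NNBbEett=4 NNBbeeTT=4 NNBbeeTt=8 NNBbeett=4 NNbbEeTT=2 NNbbEeTt=4 NNbbEett=2 NNbbeeTT=2 NNbbeeTt=4 NNbbeett=2 NnBBEeTT=4 NnBBEeTt=8 NnBBEett=4 NnBBeeTT=4 NnBBeeTt=8 NnBBeett=4 NnBbEeTT=8 NnBbEeTt=16 NnBbEett=8 NnBbeeTT=8 NnBbeeTt=16 NnBbeett=8 NnbbEeTT=4 NnbbEeTt=8 NnbbEett=4 NnbbeeTT=4 NnbbeeTt=8 Nnbbeett=4 nnBBEeTT=2 nnBBEeTt=4 nnBBEett=2 nnBBeeTT=2 nnBBeeTt=4 nnBBeett=2 nnBbEeTT=4 nnBbEeTt=8 nnBbEett=4 nnBbeeTT=4 nnBbeeTt=8 nnBbeett=4 nnbbEeTT=2 nnbbEeTt=4 nnbbEett=2 nnbbeeTT=2 nnbbeeTt=4 nnbbeett=2
nnbbeeTT hits 2/256; gcd=2; 2÷2/256÷2 = 1/128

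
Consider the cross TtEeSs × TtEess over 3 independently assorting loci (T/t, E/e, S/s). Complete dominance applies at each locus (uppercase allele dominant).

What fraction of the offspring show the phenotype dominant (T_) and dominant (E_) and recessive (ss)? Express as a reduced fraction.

TtEeSs gametes: TES×1, TEs×1, TeS×1, Tes×1, tES×1, tEs×1, teS×1, tes×1
TtEess gametes: TEs×2, Tes×2, tEs×2, tes×2
TtEeSs×TtEess grid (8·8=64): TTEESs=2 TTEEss=2 TTEeSs=4 TTEess=4 TTeeSs=2 TTeess=2 TtEESs=4 TtEEss=4 TtEeSs=8 TtEess=8 TteeSs=4 Tteess=4 ttEESs=2 ttEEss=2 ttEeSs=4 ttEess=4 tteeSs=2 tteess=2
T_ E_ ss hits 18/64; gcd=2; 18÷2/64÷2 = 9/32

P(T_ E_ ss) = 9/32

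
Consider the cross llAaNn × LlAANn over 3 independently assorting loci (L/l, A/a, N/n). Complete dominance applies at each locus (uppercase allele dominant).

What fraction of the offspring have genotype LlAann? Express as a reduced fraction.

llAaNn gametes: lAN×2, lAn×2, laN×2, lan×2
LlAANn gametes: LAN×2, LAn×2, lAN×2, lAn×2
llAaNn×LlAANn grid (8·8=64): LlAANN=4 LlAANn=8 LlAAnn=4 LlAaNN=4 LlAaNn=8 LlAann=4 llAANN=4 llAANn=8 llAAnn=4 llAaNN=4 llAaNn=8 llAann=4
LlAann hits 4/64; gcd=4; 4÷4/64÷4 = 1/16

P(LlAann) = 1/16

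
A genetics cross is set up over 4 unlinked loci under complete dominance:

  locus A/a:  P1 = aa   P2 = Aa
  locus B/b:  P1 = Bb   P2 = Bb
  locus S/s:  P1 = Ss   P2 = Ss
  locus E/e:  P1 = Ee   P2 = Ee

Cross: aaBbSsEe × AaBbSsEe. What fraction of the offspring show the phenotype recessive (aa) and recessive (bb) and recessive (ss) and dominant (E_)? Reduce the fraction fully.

P(aa bb ss E_) = 3/128

aaBbSsEe gametes: aBSE×2, aBSe×2, aBsE×2, aBse×2, abSE×2, abSe×2, absE×2, abse×2
AaBbSsEe gametes: ABSE×1, ABSe×1, ABsE×1, ABse×1, AbSE×1, AbSe×1, AbsE×1, Abse×1, aBSE×1, aBSe×1, aBsE×1, aBse×1, abSE×1, abSe×1, absE×1, abse×1
aaBbSsEe×AaBbSsEe grid (16·16=256): AaBBSSEE=2 AaBBSSEe=4 AaBBSSee=2 AaBBSsEE=4 AaBBSsEe=8 AaBBSsee=4 AaBBssEE=2 AaBBssEe=4 AaBBssee=2 AaBbSSEE=4 AaBbSSEe=8 AaBbSSee=4 AaBbSsEE=8 AaBbSsEe=16 AaBbSsee=8 AaBbssEE=4 AaBbssEe=8 AaBbssee=4 AabbSSEE=2 AabbSSEe=4 AabbSSee=2 AabbSsEE=4 AabbSsEe=8 AabbSsee=4 AabbssEE=2 AabbssEe=4 Aabbssee=2 aaBBSSEE=2 aaBBSSEe=4 aaBBSSee=2 aaBBSsEE=4 aaBBSsEe=8 aaBBSsee=4 aaBBssEE=2 aaBBssEe=4 aaBBssee=2 aaBbSSEE=4 aaBbSSEe=8 aaBbSSee=4 aaBbSsEE=8 aaBbSsEe=16 aaBbSsee=8 aaBbssEE=4 aaBbssEe=8 aaBbssee=4 aabbSSEE=2 aabbSSEe=4 aabbSSee=2 aabbSsEE=4 aabbSsEe=8 aabbSsee=4 aabbssEE=2 aabbssEe=4 aabbssee=2
aa bb ss E_ hits 6/256; gcd=2; 6÷2/256÷2 = 3/128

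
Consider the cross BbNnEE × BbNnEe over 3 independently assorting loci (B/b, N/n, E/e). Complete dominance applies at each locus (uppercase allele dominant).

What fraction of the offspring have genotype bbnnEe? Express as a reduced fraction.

BbNnEE gametes: BNE×2, BnE×2, bNE×2, bnE×2
BbNnEe gametes: BNE×1, BNe×1, BnE×1, Bne×1, bNE×1, bNe×1, bnE×1, bne×1
BbNnEE×BbNnEe grid (8·8=64): BBNNEE=2 BBNNEe=2 BBNnEE=4 BBNnEe=4 BBnnEE=2 BBnnEe=2 BbNNEE=4 BbNNEe=4 BbNnEE=8 BbNnEe=8 BbnnEE=4 BbnnEe=4 bbNNEE=2 bbNNEe=2 bbNnEE=4 bbNnEe=4 bbnnEE=2 bbnnEe=2
bbnnEe hits 2/64; gcd=2; 2÷2/64÷2 = 1/32

P(bbnnEe) = 1/32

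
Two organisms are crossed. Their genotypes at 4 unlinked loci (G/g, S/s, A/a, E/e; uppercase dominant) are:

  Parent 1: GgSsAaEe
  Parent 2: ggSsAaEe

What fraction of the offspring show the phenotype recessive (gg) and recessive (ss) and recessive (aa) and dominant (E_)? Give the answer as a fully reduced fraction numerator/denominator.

P(gg ss aa E_) = 3/128

GgSsAaEe gametes: GSAE×1, GSAe×1, GSaE×1, GSae×1, GsAE×1, GsAe×1, GsaE×1, Gsae×1, gSAE×1, gSAe×1, gSaE×1, gSae×1, gsAE×1, gsAe×1, gsaE×1, gsae×1
ggSsAaEe gametes: gSAE×2, gSAe×2, gSaE×2, gSae×2, gsAE×2, gsAe×2, gsaE×2, gsae×2
GgSsAaEe×ggSsAaEe grid (16·16=256): GgSSAAEE=2 GgSSAAEe=4 GgSSAAee=2 GgSSAaEE=4 GgSSAaEe=8 GgSSAaee=4 GgSSaaEE=2 GgSSaaEe=4 GgSSaaee=2 GgSsAAEE=4 GgSsAAEe=8 GgSsAAee=4 GgSsAaEE=8 GgSsAaEe=16 GgSsAaee=8 GgSsaaEE=4 GgSsaaEe=8 GgSsaaee=4 GgssAAEE=2 GgssAAEe=4 GgssAAee=2 GgssAaEE=4 GgssAaEe=8 GgssAaee=4 GgssaaEE=2 GgssaaEe=4 Ggssaaee=2 ggSSAAEE=2 ggSSAAEe=4 ggSSAAee=2 ggSSAaEE=4 ggSSAaEe=8 ggSSAaee=4 ggSSaaEE=2 ggSSaaEe=4 ggSSaaee=2 ggSsAAEE=4 ggSsAAEe=8 ggSsAAee=4 ggSsAaEE=8 ggSsAaEe=16 ggSsAaee=8 ggSsaaEE=4 ggSsaaEe=8 ggSsaaee=4 ggssAAEE=2 ggssAAEe=4 ggssAAee=2 ggssAaEE=4 ggssAaEe=8 ggssAaee=4 ggssaaEE=2 ggssaaEe=4 ggssaaee=2
gg ss aa E_ hits 6/256; gcd=2; 6÷2/256÷2 = 3/128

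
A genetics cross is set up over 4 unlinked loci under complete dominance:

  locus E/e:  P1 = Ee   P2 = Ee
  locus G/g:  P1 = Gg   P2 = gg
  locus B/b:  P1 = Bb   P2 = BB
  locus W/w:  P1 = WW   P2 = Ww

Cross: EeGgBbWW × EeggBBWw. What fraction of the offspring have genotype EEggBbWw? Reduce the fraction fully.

EeGgBbWW gametes: EGBW×2, EGbW×2, EgBW×2, EgbW×2, eGBW×2, eGbW×2, egBW×2, egbW×2
EeggBBWw gametes: EgBW×4, EgBw×4, egBW×4, egBw×4
EeGgBbWW×EeggBBWw grid (16·16=256): EEGgBBWW=8 EEGgBBWw=8 EEGgBbWW=8 EEGgBbWw=8 EEggBBWW=8 EEggBBWw=8 EEggBbWW=8 EEggBbWw=8 EeGgBBWW=16 EeGgBBWw=16 EeGgBbWW=16 EeGgBbWw=16 EeggBBWW=16 EeggBBWw=16 EeggBbWW=16 EeggBbWw=16 eeGgBBWW=8 eeGgBBWw=8 eeGgBbWW=8 eeGgBbWw=8 eeggBBWW=8 eeggBBWw=8 eeggBbWW=8 eeggBbWw=8
EEggBbWw hits 8/256; gcd=8; 8÷8/256÷8 = 1/32

P(EEggBbWw) = 1/32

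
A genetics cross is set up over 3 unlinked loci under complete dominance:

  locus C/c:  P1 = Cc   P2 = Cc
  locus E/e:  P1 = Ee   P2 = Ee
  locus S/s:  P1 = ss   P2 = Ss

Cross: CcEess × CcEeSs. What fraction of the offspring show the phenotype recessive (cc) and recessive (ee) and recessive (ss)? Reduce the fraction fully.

P(cc ee ss) = 1/32

CcEess gametes: CEs×2, Ces×2, cEs×2, ces×2
CcEeSs gametes: CES×1, CEs×1, CeS×1, Ces×1, cES×1, cEs×1, ceS×1, ces×1
CcEess×CcEeSs grid (8·8=64): CCEESs=2 CCEEss=2 CCEeSs=4 CCEess=4 CCeeSs=2 CCeess=2 CcEESs=4 CcEEss=4 CcEeSs=8 CcEess=8 CceeSs=4 Cceess=4 ccEESs=2 ccEEss=2 ccEeSs=4 ccEess=4 cceeSs=2 cceess=2
cc ee ss hits 2/64; gcd=2; 2÷2/64÷2 = 1/32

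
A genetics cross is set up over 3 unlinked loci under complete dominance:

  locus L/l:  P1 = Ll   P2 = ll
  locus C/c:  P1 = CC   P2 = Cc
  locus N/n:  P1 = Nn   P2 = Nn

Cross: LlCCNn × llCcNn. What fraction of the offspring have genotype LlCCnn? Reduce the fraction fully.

P(LlCCnn) = 1/16

LlCCNn gametes: LCN×2, LCn×2, lCN×2, lCn×2
llCcNn gametes: lCN×2, lCn×2, lcN×2, lcn×2
LlCCNn×llCcNn grid (8·8=64): LlCCNN=4 LlCCNn=8 LlCCnn=4 LlCcNN=4 LlCcNn=8 LlCcnn=4 llCCNN=4 llCCNn=8 llCCnn=4 llCcNN=4 llCcNn=8 llCcnn=4
LlCCnn hits 4/64; gcd=4; 4÷4/64÷4 = 1/16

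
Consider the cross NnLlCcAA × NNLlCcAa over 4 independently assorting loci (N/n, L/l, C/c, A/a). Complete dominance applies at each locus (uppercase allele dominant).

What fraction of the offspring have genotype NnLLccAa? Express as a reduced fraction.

NnLlCcAA gametes: NLCA×2, NLcA×2, NlCA×2, NlcA×2, nLCA×2, nLcA×2, nlCA×2, nlcA×2
NNLlCcAa gametes: NLCA×2, NLCa×2, NLcA×2, NLca×2, NlCA×2, NlCa×2, NlcA×2, Nlca×2
NnLlCcAA×NNLlCcAa grid (16·16=256): NNLLCCAA=4 NNLLCCAa=4 NNLLCcAA=8 NNLLCcAa=8 NNLLccAA=4 NNLLccAa=4 NNLlCCAA=8 NNLlCCAa=8 NNLlCcAA=16 NNLlCcAa=16 NNLlccAA=8 NNLlccAa=8 NNllCCAA=4 NNllCCAa=4 NNllCcAA=8 NNllCcAa=8 NNllccAA=4 NNllccAa=4 NnLLCCAA=4 NnLLCCAa=4 NnLLCcAA=8 NnLLCcAa=8 NnLLccAA=4 NnLLccAa=4 NnLlCCAA=8 NnLlCCAa=8 NnLlCcAA=16 NnLlCcAa=16 NnLlccAA=8 NnLlccAa=8 NnllCCAA=4 NnllCCAa=4 NnllCcAA=8 NnllCcAa=8 NnllccAA=4 NnllccAa=4
NnLLccAa hits 4/256; gcd=4; 4÷4/256÷4 = 1/64

P(NnLLccAa) = 1/64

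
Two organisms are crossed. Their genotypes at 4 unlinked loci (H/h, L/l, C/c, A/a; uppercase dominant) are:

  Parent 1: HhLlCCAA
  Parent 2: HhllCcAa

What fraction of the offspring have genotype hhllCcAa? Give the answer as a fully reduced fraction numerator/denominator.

P(hhllCcAa) = 1/32

HhLlCCAA gametes: HLCA×4, HlCA×4, hLCA×4, hlCA×4
HhllCcAa gametes: HlCA×2, HlCa×2, HlcA×2, Hlca×2, hlCA×2, hlCa×2, hlcA×2, hlca×2
HhLlCCAA×HhllCcAa grid (16·16=256): HHLlCCAA=8 HHLlCCAa=8 HHLlCcAA=8 HHLlCcAa=8 HHllCCAA=8 HHllCCAa=8 HHllCcAA=8 HHllCcAa=8 HhLlCCAA=16 HhLlCCAa=16 HhLlCcAA=16 HhLlCcAa=16 HhllCCAA=16 HhllCCAa=16 HhllCcAA=16 HhllCcAa=16 hhLlCCAA=8 hhLlCCAa=8 hhLlCcAA=8 hhLlCcAa=8 hhllCCAA=8 hhllCCAa=8 hhllCcAA=8 hhllCcAa=8
hhllCcAa hits 8/256; gcd=8; 8÷8/256÷8 = 1/32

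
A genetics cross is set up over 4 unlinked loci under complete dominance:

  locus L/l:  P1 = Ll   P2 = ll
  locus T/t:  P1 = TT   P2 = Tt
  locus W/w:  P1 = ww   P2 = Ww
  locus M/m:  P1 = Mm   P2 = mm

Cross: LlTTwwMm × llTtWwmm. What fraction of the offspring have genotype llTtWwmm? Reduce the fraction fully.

P(llTtWwmm) = 1/16

LlTTwwMm gametes: LTwM×4, LTwm×4, lTwM×4, lTwm×4
llTtWwmm gametes: lTWm×4, lTwm×4, ltWm×4, ltwm×4
LlTTwwMm×llTtWwmm grid (16·16=256): LlTTWwMm=16 LlTTWwmm=16 LlTTwwMm=16 LlTTwwmm=16 LlTtWwMm=16 LlTtWwmm=16 LlTtwwMm=16 LlTtwwmm=16 llTTWwMm=16 llTTWwmm=16 llTTwwMm=16 llTTwwmm=16 llTtWwMm=16 llTtWwmm=16 llTtwwMm=16 llTtwwmm=16
llTtWwmm hits 16/256; gcd=16; 16÷16/256÷16 = 1/16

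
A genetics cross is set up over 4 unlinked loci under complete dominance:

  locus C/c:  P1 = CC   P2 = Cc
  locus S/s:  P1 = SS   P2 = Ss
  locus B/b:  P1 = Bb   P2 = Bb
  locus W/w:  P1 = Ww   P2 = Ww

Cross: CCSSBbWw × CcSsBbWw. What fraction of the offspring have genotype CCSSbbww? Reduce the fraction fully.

CCSSBbWw gametes: CSBW×4, CSBw×4, CSbW×4, CSbw×4
CcSsBbWw gametes: CSBW×1, CSBw×1, CSbW×1, CSbw×1, CsBW×1, CsBw×1, CsbW×1, Csbw×1, cSBW×1, cSBw×1, cSbW×1, cSbw×1, csBW×1, csBw×1, csbW×1, csbw×1
CCSSBbWw×CcSsBbWw grid (16·16=256): CCSSBBWW=4 CCSSBBWw=8 CCSSBBww=4 CCSSBbWW=8 CCSSBbWw=16 CCSSBbww=8 CCSSbbWW=4 CCSSbbWw=8 CCSSbbww=4 CCSsBBWW=4 CCSsBBWw=8 CCSsBBww=4 CCSsBbWW=8 CCSsBbWw=16 CCSsBbww=8 CCSsbbWW=4 CCSsbbWw=8 CCSsbbww=4 CcSSBBWW=4 CcSSBBWw=8 CcSSBBww=4 CcSSBbWW=8 CcSSBbWw=16 CcSSBbww=8 CcSSbbWW=4 CcSSbbWw=8 CcSSbbww=4 CcSsBBWW=4 CcSsBBWw=8 CcSsBBww=4 CcSsBbWW=8 CcSsBbWw=16 CcSsBbww=8 CcSsbbWW=4 CcSsbbWw=8 CcSsbbww=4
CCSSbbww hits 4/256; gcd=4; 4÷4/256÷4 = 1/64

P(CCSSbbww) = 1/64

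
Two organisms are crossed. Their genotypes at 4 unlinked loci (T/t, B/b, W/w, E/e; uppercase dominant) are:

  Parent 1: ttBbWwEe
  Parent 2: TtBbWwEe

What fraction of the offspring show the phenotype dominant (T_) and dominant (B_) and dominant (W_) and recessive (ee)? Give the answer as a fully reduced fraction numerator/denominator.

ttBbWwEe gametes: tBWE×2, tBWe×2, tBwE×2, tBwe×2, tbWE×2, tbWe×2, tbwE×2, tbwe×2
TtBbWwEe gametes: TBWE×1, TBWe×1, TBwE×1, TBwe×1, TbWE×1, TbWe×1, TbwE×1, Tbwe×1, tBWE×1, tBWe×1, tBwE×1, tBwe×1, tbWE×1, tbWe×1, tbwE×1, tbwe×1
ttBbWwEe×TtBbWwEe grid (16·16=256): TtBBWWEE=2 TtBBWWEe=4 TtBBWWee=2 TtBBWwEE=4 TtBBWwEe=8 TtBBWwee=4 TtBBwwEE=2 TtBBwwEe=4 TtBBwwee=2 TtBbWWEE=4 TtBbWWEe=8 TtBbWWee=4 TtBbWwEE=8 TtBbWwEe=16 TtBbWwee=8 TtBbwwEE=4 TtBbwwEe=8 TtBbwwee=4 TtbbWWEE=2 TtbbWWEe=4 TtbbWWee=2 TtbbWwEE=4 TtbbWwEe=8 TtbbWwee=4 TtbbwwEE=2 TtbbwwEe=4 Ttbbwwee=2 ttBBWWEE=2 ttBBWWEe=4 ttBBWWee=2 ttBBWwEE=4 ttBBWwEe=8 ttBBWwee=4 ttBBwwEE=2 ttBBwwEe=4 ttBBwwee=2 ttBbWWEE=4 ttBbWWEe=8 ttBbWWee=4 ttBbWwEE=8 ttBbWwEe=16 ttBbWwee=8 ttBbwwEE=4 ttBbwwEe=8 ttBbwwee=4 ttbbWWEE=2 ttbbWWEe=4 ttbbWWee=2 ttbbWwEE=4 ttbbWwEe=8 ttbbWwee=4 ttbbwwEE=2 ttbbwwEe=4 ttbbwwee=2
T_ B_ W_ ee hits 18/256; gcd=2; 18÷2/256÷2 = 9/128

P(T_ B_ W_ ee) = 9/128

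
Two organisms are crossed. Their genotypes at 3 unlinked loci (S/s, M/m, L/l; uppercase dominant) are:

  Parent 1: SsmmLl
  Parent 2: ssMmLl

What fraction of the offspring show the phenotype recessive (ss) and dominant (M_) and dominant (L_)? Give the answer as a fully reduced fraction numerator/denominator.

P(ss M_ L_) = 3/16

SsmmLl gametes: SmL×2, Sml×2, smL×2, sml×2
ssMmLl gametes: sML×2, sMl×2, smL×2, sml×2
SsmmLl×ssMmLl grid (8·8=64): SsMmLL=4 SsMmLl=8 SsMmll=4 SsmmLL=4 SsmmLl=8 Ssmmll=4 ssMmLL=4 ssMmLl=8 ssMmll=4 ssmmLL=4 ssmmLl=8 ssmmll=4
ss M_ L_ hits 12/64; gcd=4; 12÷4/64÷4 = 3/16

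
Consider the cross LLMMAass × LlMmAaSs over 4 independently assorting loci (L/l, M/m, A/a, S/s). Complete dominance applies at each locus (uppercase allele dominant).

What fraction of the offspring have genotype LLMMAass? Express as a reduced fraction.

P(LLMMAass) = 1/16

LLMMAass gametes: LMAs×8, LMas×8
LlMmAaSs gametes: LMAS×1, LMAs×1, LMaS×1, LMas×1, LmAS×1, LmAs×1, LmaS×1, Lmas×1, lMAS×1, lMAs×1, lMaS×1, lMas×1, lmAS×1, lmAs×1, lmaS×1, lmas×1
LLMMAass×LlMmAaSs grid (16·16=256): LLMMAASs=8 LLMMAAss=8 LLMMAaSs=16 LLMMAass=16 LLMMaaSs=8 LLMMaass=8 LLMmAASs=8 LLMmAAss=8 LLMmAaSs=16 LLMmAass=16 LLMmaaSs=8 LLMmaass=8 LlMMAASs=8 LlMMAAss=8 LlMMAaSs=16 LlMMAass=16 LlMMaaSs=8 LlMMaass=8 LlMmAASs=8 LlMmAAss=8 LlMmAaSs=16 LlMmAass=16 LlMmaaSs=8 LlMmaass=8
LLMMAass hits 16/256; gcd=16; 16÷16/256÷16 = 1/16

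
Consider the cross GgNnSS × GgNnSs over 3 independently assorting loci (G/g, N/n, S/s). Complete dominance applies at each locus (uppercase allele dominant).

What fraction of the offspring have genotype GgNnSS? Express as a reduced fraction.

P(GgNnSS) = 1/8

GgNnSS gametes: GNS×2, GnS×2, gNS×2, gnS×2
GgNnSs gametes: GNS×1, GNs×1, GnS×1, Gns×1, gNS×1, gNs×1, gnS×1, gns×1
GgNnSS×GgNnSs grid (8·8=64): GGNNSS=2 GGNNSs=2 GGNnSS=4 GGNnSs=4 GGnnSS=2 GGnnSs=2 GgNNSS=4 GgNNSs=4 GgNnSS=8 GgNnSs=8 GgnnSS=4 GgnnSs=4 ggNNSS=2 ggNNSs=2 ggNnSS=4 ggNnSs=4 ggnnSS=2 ggnnSs=2
GgNnSS hits 8/64; gcd=8; 8÷8/64÷8 = 1/8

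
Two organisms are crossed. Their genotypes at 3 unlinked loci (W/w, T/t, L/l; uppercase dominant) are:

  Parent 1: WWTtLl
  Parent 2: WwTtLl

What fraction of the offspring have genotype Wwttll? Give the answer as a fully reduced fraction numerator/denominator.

P(Wwttll) = 1/32

WWTtLl gametes: WTL×2, WTl×2, WtL×2, Wtl×2
WwTtLl gametes: WTL×1, WTl×1, WtL×1, Wtl×1, wTL×1, wTl×1, wtL×1, wtl×1
WWTtLl×WwTtLl grid (8·8=64): WWTTLL=2 WWTTLl=4 WWTTll=2 WWTtLL=4 WWTtLl=8 WWTtll=4 WWttLL=2 WWttLl=4 WWttll=2 WwTTLL=2 WwTTLl=4 WwTTll=2 WwTtLL=4 WwTtLl=8 WwTtll=4 WwttLL=2 WwttLl=4 Wwttll=2
Wwttll hits 2/64; gcd=2; 2÷2/64÷2 = 1/32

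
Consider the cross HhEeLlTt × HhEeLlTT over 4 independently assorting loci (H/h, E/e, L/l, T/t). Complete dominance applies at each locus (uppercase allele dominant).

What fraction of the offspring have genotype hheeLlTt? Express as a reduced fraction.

P(hheeLlTt) = 1/64

HhEeLlTt gametes: HELT×1, HELt×1, HElT×1, HElt×1, HeLT×1, HeLt×1, HelT×1, Helt×1, hELT×1, hELt×1, hElT×1, hElt×1, heLT×1, heLt×1, helT×1, helt×1
HhEeLlTT gametes: HELT×2, HElT×2, HeLT×2, HelT×2, hELT×2, hElT×2, heLT×2, helT×2
HhEeLlTt×HhEeLlTT grid (16·16=256): HHEELLTT=2 HHEELLTt=2 HHEELlTT=4 HHEELlTt=4 HHEEllTT=2 HHEEllTt=2 HHEeLLTT=4 HHEeLLTt=4 HHEeLlTT=8 HHEeLlTt=8 HHEellTT=4 HHEellTt=4 HHeeLLTT=2 HHeeLLTt=2 HHeeLlTT=4 HHeeLlTt=4 HHeellTT=2 HHeellTt=2 HhEELLTT=4 HhEELLTt=4 HhEELlTT=8 HhEELlTt=8 HhEEllTT=4 HhEEllTt=4 HhEeLLTT=8 HhEeLLTt=8 HhEeLlTT=16 HhEeLlTt=16 HhEellTT=8 HhEellTt=8 HheeLLTT=4 HheeLLTt=4 HheeLlTT=8 HheeLlTt=8 HheellTT=4 HheellTt=4 hhEELLTT=2 hhEELLTt=2 hhEELlTT=4 hhEELlTt=4 hhEEllTT=2 hhEEllTt=2 hhEeLLTT=4 hhEeLLTt=4 hhEeLlTT=8 hhEeLlTt=8 hhEellTT=4 hhEellTt=4 hheeLLTT=2 hheeLLTt=2 hheeLlTT=4 hheeLlTt=4 hheellTT=2 hheellTt=2
hheeLlTt hits 4/256; gcd=4; 4÷4/256÷4 = 1/64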